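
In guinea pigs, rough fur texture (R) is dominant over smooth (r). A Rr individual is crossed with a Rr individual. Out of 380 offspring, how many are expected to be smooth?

Punnett square for Rr × Rr:
Offspring genotypes: 1 RR, 2 Rr, 1 rr
rough: 3, smooth: 1
smooth: 1 out of 4 → fraction 1/4
Expected count = 1/4 × 380 = 95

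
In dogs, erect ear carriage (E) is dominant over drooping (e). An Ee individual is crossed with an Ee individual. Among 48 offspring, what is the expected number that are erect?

Punnett square for Ee × Ee:
Offspring genotypes: 1 EE, 2 Ee, 1 ee
erect: 3, drooping: 1
erect: 3 out of 4 → fraction 3/4
Expected count = 3/4 × 48 = 36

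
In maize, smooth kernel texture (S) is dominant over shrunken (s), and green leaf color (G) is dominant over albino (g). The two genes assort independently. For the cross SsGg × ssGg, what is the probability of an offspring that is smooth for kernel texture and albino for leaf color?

Dihybrid cross SsGg × ssGg — consider each gene separately:
kernel texture: Ss × ss → 2 Ss, 2 ss → 2 S_ : 2 ss (out of 4)
leaf color: Gg × Gg → 1 GG, 2 Gg, 1 gg → 3 G_ : 1 gg (out of 4)
Looking for: smooth (S_) and albino (gg)
P(smooth) = 2/4, P(albino) = 1/4
P(both) = 2/4 × 1/4 = 2/16 = 1/8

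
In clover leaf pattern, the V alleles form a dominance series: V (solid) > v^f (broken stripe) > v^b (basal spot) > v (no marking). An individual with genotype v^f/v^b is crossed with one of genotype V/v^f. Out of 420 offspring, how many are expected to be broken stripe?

Cross: v^f/v^b × V/v^f
Allele dominance: V > v^f > v^b > v
Offspring genotypes: 1 V/v^f, 1 v^f/v^f, 1 V/v^b, 1 v^f/v^b
Phenotype counts: 2 solid, 2 broken stripe
broken stripe: 2 out of 4 → fraction 1/2
Expected count = 1/2 × 420 = 210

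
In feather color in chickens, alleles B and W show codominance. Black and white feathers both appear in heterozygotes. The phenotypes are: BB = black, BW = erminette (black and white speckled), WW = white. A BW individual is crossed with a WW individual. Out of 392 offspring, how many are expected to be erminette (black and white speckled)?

Punnett square for BW × WW:
Offspring genotypes: 2 BW, 2 WW
Phenotype counts: 2 erminette (black and white speckled), 2 white
erminette (black and white speckled): 2 out of 4 → fraction 1/2
Expected count = 1/2 × 392 = 196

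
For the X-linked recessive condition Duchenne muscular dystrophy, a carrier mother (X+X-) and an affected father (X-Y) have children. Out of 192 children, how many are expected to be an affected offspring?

Cross: X+X- × X-Y
Offspring: 1 X+X-, 1 X+Y, 1 X-X-, 1 X-Y
Probability of an affected offspring: 2/4 = 1/2
Expected count = 1/2 × 192 = 96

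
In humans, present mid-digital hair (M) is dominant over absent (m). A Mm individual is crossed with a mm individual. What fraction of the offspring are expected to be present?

Punnett square for Mm × mm:
Offspring genotypes: 2 Mm, 2 mm
present: 2, absent: 2
present: 2 out of 4
Probability: 2/4 = 1/2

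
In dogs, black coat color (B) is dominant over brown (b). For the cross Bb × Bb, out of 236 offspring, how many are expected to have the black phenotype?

Punnett square for Bb × Bb:
Offspring genotypes: 1 BB, 2 Bb, 1 bb
Total offspring: 4
Count with target: 3
Probability: 3/4
Expected count = 3/4 × 236 = 177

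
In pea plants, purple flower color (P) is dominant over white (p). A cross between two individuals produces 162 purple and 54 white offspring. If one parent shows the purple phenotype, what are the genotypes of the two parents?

Observed offspring: 162 purple, 54 white
The observed ratio simplifies to 3:1. White (pp) offspring appear, so each parent must contribute one p allele. The parent stated to show purple carries P, so it is Pp. The other parent is then either Pp or pp: Pp × pp would give a 1:1 split, whereas Pp × Pp gives 3:1 — matching the data. So both parents are heterozygous (Pp × Pp).
Parent genotypes: Pp × Pp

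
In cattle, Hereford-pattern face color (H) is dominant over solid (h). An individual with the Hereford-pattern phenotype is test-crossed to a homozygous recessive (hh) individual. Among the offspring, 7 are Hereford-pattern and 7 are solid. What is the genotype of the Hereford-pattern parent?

Test cross: ? × hh
Offspring: 7 Hereford-pattern, 7 solid — approximately 1:1.
A 1:1 ratio in a test cross indicates the unknown parent is heterozygous (Hh).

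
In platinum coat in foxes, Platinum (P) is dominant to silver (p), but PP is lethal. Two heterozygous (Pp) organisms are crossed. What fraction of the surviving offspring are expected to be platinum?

Cross: Pp × Pp
Punnett square offspring (before lethality): 1 PP, 2 Pp, 1 pp
The PP genotype is lethal (embryos die); surviving offspring: 2 Pp, 1 pp
platinum: 2 out of 3
Probability: 2/3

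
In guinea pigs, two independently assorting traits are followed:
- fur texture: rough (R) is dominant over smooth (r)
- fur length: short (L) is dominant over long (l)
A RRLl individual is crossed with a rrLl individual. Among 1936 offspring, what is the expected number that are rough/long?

Dihybrid cross RRLl × rrLl — consider each gene separately:
fur texture: RR × rr → 4 Rr → 4 R_ (out of 4)
fur length: Ll × Ll → 1 LL, 2 Ll, 1 ll → 3 L_ : 1 ll (out of 4)
Combine (counts out of 4 × 4 = 16): rough/short (R_L_) = 4×3 = 12; rough/long (R_ll) = 4×1 = 4
Phenotype counts (out of 16): 12 rough/short, 4 rough/long
rough/long: 4 out of 16 → fraction 1/4
Expected count = 1/4 × 1936 = 484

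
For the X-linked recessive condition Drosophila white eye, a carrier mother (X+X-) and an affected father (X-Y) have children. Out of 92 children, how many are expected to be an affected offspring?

Cross: X+X- × X-Y
Offspring: 1 X+X-, 1 X+Y, 1 X-X-, 1 X-Y
Probability of an affected offspring: 2/4 = 1/2
Expected count = 1/2 × 92 = 46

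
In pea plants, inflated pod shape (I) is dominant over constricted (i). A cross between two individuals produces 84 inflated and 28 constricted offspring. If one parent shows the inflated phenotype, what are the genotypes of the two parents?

Observed offspring: 84 inflated, 28 constricted
The observed ratio simplifies to 3:1. Constricted (ii) offspring appear, so each parent must contribute one i allele. The parent stated to show inflated carries I, so it is Ii. The other parent is then either Ii or ii: Ii × ii would give a 1:1 split, whereas Ii × Ii gives 3:1 — matching the data. So both parents are heterozygous (Ii × Ii).
Parent genotypes: Ii × Ii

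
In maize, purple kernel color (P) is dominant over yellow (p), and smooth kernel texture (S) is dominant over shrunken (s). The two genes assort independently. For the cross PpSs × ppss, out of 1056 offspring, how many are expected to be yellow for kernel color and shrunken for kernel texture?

Dihybrid cross PpSs × ppss — consider each gene separately:
kernel color: Pp × pp → 2 Pp, 2 pp → 2 P_ : 2 pp (out of 4)
kernel texture: Ss × ss → 2 Ss, 2 ss → 2 S_ : 2 ss (out of 4)
Looking for: yellow (pp) and shrunken (ss)
P(yellow) = 2/4, P(shrunken) = 2/4
P(both) = 2/4 × 2/4 = 4/16 = 1/4
Expected count = 1/4 × 1056 = 264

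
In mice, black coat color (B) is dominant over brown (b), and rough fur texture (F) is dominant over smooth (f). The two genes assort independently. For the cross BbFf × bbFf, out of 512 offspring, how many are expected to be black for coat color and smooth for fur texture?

Dihybrid cross BbFf × bbFf — consider each gene separately:
coat color: Bb × bb → 2 Bb, 2 bb → 2 B_ : 2 bb (out of 4)
fur texture: Ff × Ff → 1 FF, 2 Ff, 1 ff → 3 F_ : 1 ff (out of 4)
Looking for: black (B_) and smooth (ff)
P(black) = 2/4, P(smooth) = 1/4
P(both) = 2/4 × 1/4 = 2/16 = 1/8
Expected count = 1/8 × 512 = 64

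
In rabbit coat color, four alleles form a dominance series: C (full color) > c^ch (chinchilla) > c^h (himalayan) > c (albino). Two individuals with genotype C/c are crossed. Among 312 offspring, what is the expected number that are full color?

Cross: C/c × C/c
Allele dominance: C > c^ch > c^h > c
Offspring genotypes: 1 C/C, 2 C/c, 1 c/c
Phenotype counts: 3 full color, 1 albino
full color: 3 out of 4 → fraction 3/4
Expected count = 3/4 × 312 = 234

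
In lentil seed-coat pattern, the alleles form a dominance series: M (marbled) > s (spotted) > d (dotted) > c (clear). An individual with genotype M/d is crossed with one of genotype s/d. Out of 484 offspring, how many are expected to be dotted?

Cross: M/d × s/d
Allele dominance: M > s > d > c
Offspring genotypes: 1 M/s, 1 M/d, 1 s/d, 1 d/d
Phenotype counts: 2 marbled, 1 spotted, 1 dotted
dotted: 1 out of 4 → fraction 1/4
Expected count = 1/4 × 484 = 121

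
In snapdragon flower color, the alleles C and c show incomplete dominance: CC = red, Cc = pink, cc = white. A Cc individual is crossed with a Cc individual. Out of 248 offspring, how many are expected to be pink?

Punnett square for Cc × Cc:
Offspring genotypes: 1 CC, 2 Cc, 1 cc
Phenotype counts: 1 red, 2 pink, 1 white
pink: 2 out of 4 → fraction 1/2
Expected count = 1/2 × 248 = 124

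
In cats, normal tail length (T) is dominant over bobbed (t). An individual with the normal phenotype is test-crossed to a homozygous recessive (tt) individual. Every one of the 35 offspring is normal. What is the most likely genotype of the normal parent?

Test cross: ? × tt
All offspring are normal.
If the unknown parent were heterozygous (Tt), about half of 35 offspring would be bobbed; none are. The unknown parent is most likely homozygous dominant (TT).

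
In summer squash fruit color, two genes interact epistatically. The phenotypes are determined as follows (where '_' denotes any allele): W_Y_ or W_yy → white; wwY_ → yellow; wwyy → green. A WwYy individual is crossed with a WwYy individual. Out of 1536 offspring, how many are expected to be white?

Cross: WwYy × WwYy — consider each gene separately:
W gene: Ww × Ww → 1 WW, 2 Ww, 1 ww → 3 W_ : 1 ww (out of 4)
Y gene: Yy × Yy → 1 YY, 2 Yy, 1 yy → 3 Y_ : 1 yy (out of 4)
Genotype classes (out of 4 × 4 = 16): W_Y_ = 3×3 = 9; W_yy = 3×1 = 3; wwY_ = 1×3 = 3; wwyy = 1×1 = 1
Apply the phenotype rules: W_Y_ (9) + W_yy (3) → white; wwY_ (3) → yellow; wwyy (1) → green
Phenotype counts (out of 16): 12 white, 3 yellow, 1 green
white: 12 out of 16 → fraction 3/4
Expected count = 3/4 × 1536 = 1152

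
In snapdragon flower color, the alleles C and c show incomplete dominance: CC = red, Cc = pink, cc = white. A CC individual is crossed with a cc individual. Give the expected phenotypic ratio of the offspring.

Punnett square for CC × cc:
Offspring genotypes: 4 Cc
Phenotype counts: 4 pink
Ratio: all pink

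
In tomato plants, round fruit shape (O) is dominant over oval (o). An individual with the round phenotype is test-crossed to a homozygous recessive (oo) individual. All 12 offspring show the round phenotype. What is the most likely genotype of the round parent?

Test cross: ? × oo
All offspring are round.
If the unknown parent were heterozygous (Oo), about half of 12 offspring would be oval; none are. The unknown parent is most likely homozygous dominant (OO).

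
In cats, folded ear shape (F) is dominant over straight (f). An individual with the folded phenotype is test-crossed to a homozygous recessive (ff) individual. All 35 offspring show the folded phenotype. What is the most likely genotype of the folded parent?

Test cross: ? × ff
All offspring are folded.
If the unknown parent were heterozygous (Ff), about half of 35 offspring would be straight; none are. The unknown parent is most likely homozygous dominant (FF).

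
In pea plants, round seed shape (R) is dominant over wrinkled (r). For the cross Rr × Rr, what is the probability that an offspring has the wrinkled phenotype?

Punnett square for Rr × Rr:
Offspring genotypes: 1 RR, 2 Rr, 1 rr
Total offspring: 4
Count with target: 1
Probability: 1/4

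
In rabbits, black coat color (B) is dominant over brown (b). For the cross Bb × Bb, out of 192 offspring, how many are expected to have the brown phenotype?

Punnett square for Bb × Bb:
Offspring genotypes: 1 BB, 2 Bb, 1 bb
Total offspring: 4
Count with target: 1
Probability: 1/4
Expected count = 1/4 × 192 = 48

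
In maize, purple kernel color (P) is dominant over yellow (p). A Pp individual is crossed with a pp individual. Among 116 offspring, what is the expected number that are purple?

Punnett square for Pp × pp:
Offspring genotypes: 2 Pp, 2 pp
purple: 2, yellow: 2
purple: 2 out of 4 → fraction 1/2
Expected count = 1/2 × 116 = 58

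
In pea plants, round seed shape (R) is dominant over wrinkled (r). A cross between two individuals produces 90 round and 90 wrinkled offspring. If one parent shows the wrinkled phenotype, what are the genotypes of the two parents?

Observed offspring: 90 round, 90 wrinkled
The observed ratio simplifies to 1:1. One parent shows wrinkled, so its genotype must be rr. A 1:1 offspring split requires the other parent to be heterozygous (Rr).
Parent genotypes: rr × Rr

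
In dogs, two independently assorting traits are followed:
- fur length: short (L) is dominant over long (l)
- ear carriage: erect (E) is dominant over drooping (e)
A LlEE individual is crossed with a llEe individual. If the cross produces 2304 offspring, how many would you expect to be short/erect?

Dihybrid cross LlEE × llEe — consider each gene separately:
fur length: Ll × ll → 2 Ll, 2 ll → 2 L_ : 2 ll (out of 4)
ear carriage: EE × Ee → 2 EE, 2 Ee → 4 E_ (out of 4)
Combine (counts out of 4 × 4 = 16): short/erect (L_E_) = 2×4 = 8; long/erect (llE_) = 2×4 = 8
Phenotype counts (out of 16): 8 short/erect, 8 long/erect
short/erect: 8 out of 16 → fraction 1/2
Expected count = 1/2 × 2304 = 1152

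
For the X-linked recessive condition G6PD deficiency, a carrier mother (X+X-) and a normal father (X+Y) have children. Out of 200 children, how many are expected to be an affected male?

Cross: X+X- × X+Y
Offspring: 1 X+X+, 1 X+Y, 1 X+X-, 1 X-Y
Probability of an affected male: 1/4
Expected count = 1/4 × 200 = 50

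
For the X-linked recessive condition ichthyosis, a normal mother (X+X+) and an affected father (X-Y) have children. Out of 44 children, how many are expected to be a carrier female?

Cross: X+X+ × X-Y
Offspring: 2 X+X-, 2 X+Y
Probability of a carrier female: 2/4 = 1/2
Expected count = 1/2 × 44 = 22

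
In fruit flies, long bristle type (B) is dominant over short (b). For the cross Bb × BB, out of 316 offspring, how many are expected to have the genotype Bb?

Punnett square for Bb × BB:
Offspring genotypes: 2 BB, 2 Bb
Total offspring: 4
Count with target: 2
Probability: 2/4 = 1/2
Expected count = 1/2 × 316 = 158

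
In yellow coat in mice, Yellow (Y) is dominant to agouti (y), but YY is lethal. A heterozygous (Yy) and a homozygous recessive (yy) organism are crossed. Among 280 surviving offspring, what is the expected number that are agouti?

Cross: Yy × yy
Punnett square offspring (before lethality): 2 Yy, 2 yy
No YY offspring are produced in this cross.
agouti: 2 out of 4 → fraction 1/2
Expected count = 1/2 × 280 = 140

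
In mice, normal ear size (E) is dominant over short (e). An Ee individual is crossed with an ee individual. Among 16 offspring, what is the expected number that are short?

Punnett square for Ee × ee:
Offspring genotypes: 2 Ee, 2 ee
normal: 2, short: 2
short: 2 out of 4 → fraction 1/2
Expected count = 1/2 × 16 = 8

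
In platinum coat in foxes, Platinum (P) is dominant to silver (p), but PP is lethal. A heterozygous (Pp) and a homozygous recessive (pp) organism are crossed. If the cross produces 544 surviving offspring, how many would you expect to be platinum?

Cross: Pp × pp
Punnett square offspring (before lethality): 2 Pp, 2 pp
No PP offspring are produced in this cross.
platinum: 2 out of 4 → fraction 1/2
Expected count = 1/2 × 544 = 272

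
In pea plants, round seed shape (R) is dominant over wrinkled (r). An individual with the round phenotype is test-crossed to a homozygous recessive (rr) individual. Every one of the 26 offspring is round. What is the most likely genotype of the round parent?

Test cross: ? × rr
All offspring are round.
If the unknown parent were heterozygous (Rr), about half of 26 offspring would be wrinkled; none are. The unknown parent is most likely homozygous dominant (RR).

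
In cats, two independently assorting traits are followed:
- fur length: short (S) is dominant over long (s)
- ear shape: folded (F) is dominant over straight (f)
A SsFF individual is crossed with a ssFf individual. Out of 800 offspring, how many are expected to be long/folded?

Dihybrid cross SsFF × ssFf — consider each gene separately:
fur length: Ss × ss → 2 Ss, 2 ss → 2 S_ : 2 ss (out of 4)
ear shape: FF × Ff → 2 FF, 2 Ff → 4 F_ (out of 4)
Combine (counts out of 4 × 4 = 16): short/folded (S_F_) = 2×4 = 8; long/folded (ssF_) = 2×4 = 8
Phenotype counts (out of 16): 8 short/folded, 8 long/folded
long/folded: 8 out of 16 → fraction 1/2
Expected count = 1/2 × 800 = 400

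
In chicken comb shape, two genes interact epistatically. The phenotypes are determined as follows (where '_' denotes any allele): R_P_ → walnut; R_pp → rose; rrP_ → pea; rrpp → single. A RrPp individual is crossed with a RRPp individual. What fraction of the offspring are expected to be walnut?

Cross: RrPp × RRPp — consider each gene separately:
R gene: Rr × RR → 2 RR, 2 Rr → 4 R_ (out of 4)
P gene: Pp × Pp → 1 PP, 2 Pp, 1 pp → 3 P_ : 1 pp (out of 4)
Genotype classes (out of 4 × 4 = 16): R_P_ = 4×3 = 12; R_pp = 4×1 = 4
Apply the phenotype rules: R_P_ (12) → walnut; R_pp (4) → rose
Phenotype counts (out of 16): 12 walnut, 4 rose
walnut: 12 out of 16
Probability: 12/16 = 3/4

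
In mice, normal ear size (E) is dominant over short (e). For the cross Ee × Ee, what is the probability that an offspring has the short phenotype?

Punnett square for Ee × Ee:
Offspring genotypes: 1 EE, 2 Ee, 1 ee
Total offspring: 4
Count with target: 1
Probability: 1/4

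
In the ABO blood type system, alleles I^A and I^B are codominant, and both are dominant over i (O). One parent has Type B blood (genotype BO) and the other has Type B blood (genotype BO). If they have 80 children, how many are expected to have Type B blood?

Cross: BO × BO
Possible offspring genotypes: 1 BB, 2 BO, 1 OO
Blood type counts: 3 Type B, 1 Type O
Probability of Type B: 3/4
Expected count = 3/4 × 80 = 60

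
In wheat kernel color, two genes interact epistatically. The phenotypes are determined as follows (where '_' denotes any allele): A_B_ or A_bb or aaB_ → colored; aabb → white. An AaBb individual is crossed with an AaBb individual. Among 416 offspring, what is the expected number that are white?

Cross: AaBb × AaBb — consider each gene separately:
A gene: Aa × Aa → 1 AA, 2 Aa, 1 aa → 3 A_ : 1 aa (out of 4)
B gene: Bb × Bb → 1 BB, 2 Bb, 1 bb → 3 B_ : 1 bb (out of 4)
Genotype classes (out of 4 × 4 = 16): A_B_ = 3×3 = 9; A_bb = 3×1 = 3; aaB_ = 1×3 = 3; aabb = 1×1 = 1
Apply the phenotype rules: A_B_ (9) + A_bb (3) + aaB_ (3) → colored; aabb (1) → white
Phenotype counts (out of 16): 15 colored, 1 white
white: 1 out of 16 → fraction 1/16
Expected count = 1/16 × 416 = 26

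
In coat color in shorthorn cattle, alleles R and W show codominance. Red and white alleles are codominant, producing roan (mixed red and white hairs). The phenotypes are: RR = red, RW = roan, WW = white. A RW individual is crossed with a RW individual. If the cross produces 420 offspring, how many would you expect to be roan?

Punnett square for RW × RW:
Offspring genotypes: 1 RR, 2 RW, 1 WW
Phenotype counts: 1 red, 2 roan, 1 white
roan: 2 out of 4 → fraction 1/2
Expected count = 1/2 × 420 = 210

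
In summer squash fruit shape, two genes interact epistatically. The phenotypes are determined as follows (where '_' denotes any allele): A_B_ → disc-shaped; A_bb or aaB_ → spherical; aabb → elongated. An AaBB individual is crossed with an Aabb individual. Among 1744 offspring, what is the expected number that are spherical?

Cross: AaBB × Aabb — consider each gene separately:
A gene: Aa × Aa → 1 AA, 2 Aa, 1 aa → 3 A_ : 1 aa (out of 4)
B gene: BB × bb → 4 Bb → 4 B_ (out of 4)
Genotype classes (out of 4 × 4 = 16): A_B_ = 3×4 = 12; aaB_ = 1×4 = 4
Apply the phenotype rules: A_B_ (12) → disc-shaped; aaB_ (4) → spherical
Phenotype counts (out of 16): 12 disc-shaped, 4 spherical
spherical: 4 out of 16 → fraction 1/4
Expected count = 1/4 × 1744 = 436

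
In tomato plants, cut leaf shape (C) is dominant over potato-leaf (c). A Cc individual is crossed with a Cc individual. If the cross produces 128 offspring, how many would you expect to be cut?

Punnett square for Cc × Cc:
Offspring genotypes: 1 CC, 2 Cc, 1 cc
cut: 3, potato-leaf: 1
cut: 3 out of 4 → fraction 3/4
Expected count = 3/4 × 128 = 96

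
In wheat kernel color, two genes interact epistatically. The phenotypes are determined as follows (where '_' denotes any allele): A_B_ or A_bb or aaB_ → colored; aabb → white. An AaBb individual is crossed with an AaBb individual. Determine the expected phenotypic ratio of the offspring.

Cross: AaBb × AaBb — consider each gene separately:
A gene: Aa × Aa → 1 AA, 2 Aa, 1 aa → 3 A_ : 1 aa (out of 4)
B gene: Bb × Bb → 1 BB, 2 Bb, 1 bb → 3 B_ : 1 bb (out of 4)
Genotype classes (out of 4 × 4 = 16): A_B_ = 3×3 = 9; A_bb = 3×1 = 3; aaB_ = 1×3 = 3; aabb = 1×1 = 1
Apply the phenotype rules: A_B_ (9) + A_bb (3) + aaB_ (3) → colored; aabb (1) → white
Phenotype counts (out of 16): 15 colored, 1 white
Ratio: 15 colored : 1 white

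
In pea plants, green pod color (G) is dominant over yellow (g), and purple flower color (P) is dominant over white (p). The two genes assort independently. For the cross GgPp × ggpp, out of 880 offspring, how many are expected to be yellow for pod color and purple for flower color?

Dihybrid cross GgPp × ggpp — consider each gene separately:
pod color: Gg × gg → 2 Gg, 2 gg → 2 G_ : 2 gg (out of 4)
flower color: Pp × pp → 2 Pp, 2 pp → 2 P_ : 2 pp (out of 4)
Looking for: yellow (gg) and purple (P_)
P(yellow) = 2/4, P(purple) = 2/4
P(both) = 2/4 × 2/4 = 4/16 = 1/4
Expected count = 1/4 × 880 = 220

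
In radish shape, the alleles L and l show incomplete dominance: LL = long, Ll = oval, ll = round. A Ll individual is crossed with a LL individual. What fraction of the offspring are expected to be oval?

Punnett square for Ll × LL:
Offspring genotypes: 2 LL, 2 Ll
Phenotype counts: 2 long, 2 oval
oval: 2 out of 4
Probability: 2/4 = 1/2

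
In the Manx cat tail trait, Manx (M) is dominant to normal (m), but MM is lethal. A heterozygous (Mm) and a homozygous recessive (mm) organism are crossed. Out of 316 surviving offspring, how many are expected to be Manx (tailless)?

Cross: Mm × mm
Punnett square offspring (before lethality): 2 Mm, 2 mm
No MM offspring are produced in this cross.
Manx (tailless): 2 out of 4 → fraction 1/2
Expected count = 1/2 × 316 = 158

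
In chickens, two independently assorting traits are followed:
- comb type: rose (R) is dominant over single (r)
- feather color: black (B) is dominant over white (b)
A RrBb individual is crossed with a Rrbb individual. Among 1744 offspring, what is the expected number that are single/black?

Dihybrid cross RrBb × Rrbb — consider each gene separately:
comb type: Rr × Rr → 1 RR, 2 Rr, 1 rr → 3 R_ : 1 rr (out of 4)
feather color: Bb × bb → 2 Bb, 2 bb → 2 B_ : 2 bb (out of 4)
Combine (counts out of 4 × 4 = 16): rose/black (R_B_) = 3×2 = 6; rose/white (R_bb) = 3×2 = 6; single/black (rrB_) = 1×2 = 2; single/white (rrbb) = 1×2 = 2
Phenotype counts (out of 16): 6 rose/black, 6 rose/white, 2 single/black, 2 single/white
single/black: 2 out of 16 → fraction 1/8
Expected count = 1/8 × 1744 = 218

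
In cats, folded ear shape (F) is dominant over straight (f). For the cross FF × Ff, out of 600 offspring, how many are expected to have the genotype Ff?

Punnett square for FF × Ff:
Offspring genotypes: 2 FF, 2 Ff
Total offspring: 4
Count with target: 2
Probability: 2/4 = 1/2
Expected count = 1/2 × 600 = 300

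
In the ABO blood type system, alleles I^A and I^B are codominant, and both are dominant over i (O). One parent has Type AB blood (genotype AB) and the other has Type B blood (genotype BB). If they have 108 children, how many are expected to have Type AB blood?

Cross: AB × BB
Possible offspring genotypes: 2 AB, 2 BB
Blood type counts: 2 Type AB, 2 Type B
Probability of Type AB: 2/4 = 1/2
Expected count = 1/2 × 108 = 54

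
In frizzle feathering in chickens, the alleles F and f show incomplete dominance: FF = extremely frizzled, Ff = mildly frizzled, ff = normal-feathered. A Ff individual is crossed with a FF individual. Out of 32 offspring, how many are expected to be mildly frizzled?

Punnett square for Ff × FF:
Offspring genotypes: 2 FF, 2 Ff
Phenotype counts: 2 extremely frizzled, 2 mildly frizzled
mildly frizzled: 2 out of 4 → fraction 1/2
Expected count = 1/2 × 32 = 16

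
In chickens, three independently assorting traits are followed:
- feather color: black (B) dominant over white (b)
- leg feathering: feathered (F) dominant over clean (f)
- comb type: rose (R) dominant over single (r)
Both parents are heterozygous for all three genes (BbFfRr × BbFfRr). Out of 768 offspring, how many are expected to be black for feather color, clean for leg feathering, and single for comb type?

Trihybrid cross: BbFfRr × BbFfRr
Each trait segregates independently with a 3:1 phenotypic ratio, so each gene contributes 3/4 (dominant) or 1/4 (recessive).
Target: black (feather color), clean (leg feathering), single (comb type)
Probability = product of independent per-trait probabilities
= 3/4 × 1/4 × 1/4 = 3/64
Expected count = 3/64 × 768 = 36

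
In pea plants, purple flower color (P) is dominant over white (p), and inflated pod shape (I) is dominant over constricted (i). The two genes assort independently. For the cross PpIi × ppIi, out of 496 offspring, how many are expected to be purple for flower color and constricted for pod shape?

Dihybrid cross PpIi × ppIi — consider each gene separately:
flower color: Pp × pp → 2 Pp, 2 pp → 2 P_ : 2 pp (out of 4)
pod shape: Ii × Ii → 1 II, 2 Ii, 1 ii → 3 I_ : 1 ii (out of 4)
Looking for: purple (P_) and constricted (ii)
P(purple) = 2/4, P(constricted) = 1/4
P(both) = 2/4 × 1/4 = 2/16 = 1/8
Expected count = 1/8 × 496 = 62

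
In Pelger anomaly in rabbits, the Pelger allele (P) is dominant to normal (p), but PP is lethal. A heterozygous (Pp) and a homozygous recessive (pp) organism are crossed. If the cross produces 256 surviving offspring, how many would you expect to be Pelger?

Cross: Pp × pp
Punnett square offspring (before lethality): 2 Pp, 2 pp
No PP offspring are produced in this cross.
Pelger: 2 out of 4 → fraction 1/2
Expected count = 1/2 × 256 = 128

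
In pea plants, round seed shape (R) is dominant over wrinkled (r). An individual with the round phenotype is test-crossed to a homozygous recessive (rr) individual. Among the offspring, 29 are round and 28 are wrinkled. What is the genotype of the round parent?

Test cross: ? × rr
Offspring: 29 round, 28 wrinkled — approximately 1:1.
A 1:1 ratio in a test cross indicates the unknown parent is heterozygous (Rr).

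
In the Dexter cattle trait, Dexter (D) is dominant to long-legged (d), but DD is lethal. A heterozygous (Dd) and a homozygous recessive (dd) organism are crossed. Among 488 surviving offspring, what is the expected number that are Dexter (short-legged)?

Cross: Dd × dd
Punnett square offspring (before lethality): 2 Dd, 2 dd
No DD offspring are produced in this cross.
Dexter (short-legged): 2 out of 4 → fraction 1/2
Expected count = 1/2 × 488 = 244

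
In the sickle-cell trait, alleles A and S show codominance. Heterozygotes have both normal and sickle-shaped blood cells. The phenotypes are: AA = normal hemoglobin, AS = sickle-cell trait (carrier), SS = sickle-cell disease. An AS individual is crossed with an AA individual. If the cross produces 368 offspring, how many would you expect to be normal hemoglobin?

Punnett square for AS × AA:
Offspring genotypes: 2 AA, 2 AS
Phenotype counts: 2 normal hemoglobin, 2 sickle-cell trait (carrier)
normal hemoglobin: 2 out of 4 → fraction 1/2
Expected count = 1/2 × 368 = 184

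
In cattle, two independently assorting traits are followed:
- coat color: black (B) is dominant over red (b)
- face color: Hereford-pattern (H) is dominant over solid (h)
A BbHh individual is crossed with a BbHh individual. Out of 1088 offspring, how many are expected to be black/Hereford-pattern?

Dihybrid cross BbHh × BbHh — consider each gene separately:
coat color: Bb × Bb → 1 BB, 2 Bb, 1 bb → 3 B_ : 1 bb (out of 4)
face color: Hh × Hh → 1 HH, 2 Hh, 1 hh → 3 H_ : 1 hh (out of 4)
Combine (counts out of 4 × 4 = 16): black/Hereford-pattern (B_H_) = 3×3 = 9; black/solid (B_hh) = 3×1 = 3; red/Hereford-pattern (bbH_) = 1×3 = 3; red/solid (bbhh) = 1×1 = 1
Phenotype counts (out of 16): 9 black/Hereford-pattern, 3 black/solid, 3 red/Hereford-pattern, 1 red/solid
black/Hereford-pattern: 9 out of 16 → fraction 9/16
Expected count = 9/16 × 1088 = 612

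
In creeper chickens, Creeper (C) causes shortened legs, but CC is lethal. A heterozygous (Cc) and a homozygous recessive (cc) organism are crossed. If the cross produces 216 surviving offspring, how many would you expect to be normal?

Cross: Cc × cc
Punnett square offspring (before lethality): 2 Cc, 2 cc
No CC offspring are produced in this cross.
normal: 2 out of 4 → fraction 1/2
Expected count = 1/2 × 216 = 108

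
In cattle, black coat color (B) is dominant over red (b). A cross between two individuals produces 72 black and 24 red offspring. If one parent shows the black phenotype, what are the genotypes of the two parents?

Observed offspring: 72 black, 24 red
The observed ratio simplifies to 3:1. Red (bb) offspring appear, so each parent must contribute one b allele. The parent stated to show black carries B, so it is Bb. The other parent is then either Bb or bb: Bb × bb would give a 1:1 split, whereas Bb × Bb gives 3:1 — matching the data. So both parents are heterozygous (Bb × Bb).
Parent genotypes: Bb × Bb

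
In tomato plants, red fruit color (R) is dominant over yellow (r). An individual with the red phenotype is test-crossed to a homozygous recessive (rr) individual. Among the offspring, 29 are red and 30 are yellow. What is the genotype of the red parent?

Test cross: ? × rr
Offspring: 29 red, 30 yellow — approximately 1:1.
A 1:1 ratio in a test cross indicates the unknown parent is heterozygous (Rr).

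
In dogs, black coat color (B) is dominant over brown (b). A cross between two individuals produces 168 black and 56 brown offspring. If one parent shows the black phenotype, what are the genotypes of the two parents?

Observed offspring: 168 black, 56 brown
The observed ratio simplifies to 3:1. Brown (bb) offspring appear, so each parent must contribute one b allele. The parent stated to show black carries B, so it is Bb. The other parent is then either Bb or bb: Bb × bb would give a 1:1 split, whereas Bb × Bb gives 3:1 — matching the data. So both parents are heterozygous (Bb × Bb).
Parent genotypes: Bb × Bb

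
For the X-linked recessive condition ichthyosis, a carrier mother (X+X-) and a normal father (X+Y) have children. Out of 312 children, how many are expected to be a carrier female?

Cross: X+X- × X+Y
Offspring: 1 X+X+, 1 X+Y, 1 X+X-, 1 X-Y
Probability of a carrier female: 1/4
Expected count = 1/4 × 312 = 78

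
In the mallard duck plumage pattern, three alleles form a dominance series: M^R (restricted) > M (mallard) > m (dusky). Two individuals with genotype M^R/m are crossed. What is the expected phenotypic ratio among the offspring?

Cross: M^R/m × M^R/m
Allele dominance: M^R > M > m
Offspring genotypes: 1 M^R/M^R, 2 M^R/m, 1 m/m
Phenotype counts: 3 restricted, 1 dusky
Ratio: 3 restricted : 1 dusky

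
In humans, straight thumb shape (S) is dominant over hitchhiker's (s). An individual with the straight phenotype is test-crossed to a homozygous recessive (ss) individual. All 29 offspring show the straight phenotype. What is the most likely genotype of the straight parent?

Test cross: ? × ss
All offspring are straight.
If the unknown parent were heterozygous (Ss), about half of 29 offspring would be hitchhiker's; none are. The unknown parent is most likely homozygous dominant (SS).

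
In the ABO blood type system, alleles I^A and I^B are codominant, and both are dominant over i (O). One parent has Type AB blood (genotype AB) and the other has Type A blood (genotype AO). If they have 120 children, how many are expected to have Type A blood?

Cross: AB × AO
Possible offspring genotypes: 1 AA, 1 AO, 1 AB, 1 BO
Blood type counts: 2 Type A, 1 Type AB, 1 Type B
Probability of Type A: 2/4 = 1/2
Expected count = 1/2 × 120 = 60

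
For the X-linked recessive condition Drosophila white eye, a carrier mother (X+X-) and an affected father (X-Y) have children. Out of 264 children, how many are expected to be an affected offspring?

Cross: X+X- × X-Y
Offspring: 1 X+X-, 1 X+Y, 1 X-X-, 1 X-Y
Probability of an affected offspring: 2/4 = 1/2
Expected count = 1/2 × 264 = 132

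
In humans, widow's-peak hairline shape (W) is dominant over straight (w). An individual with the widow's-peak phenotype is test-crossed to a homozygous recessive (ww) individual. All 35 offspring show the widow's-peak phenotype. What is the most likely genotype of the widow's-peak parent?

Test cross: ? × ww
All offspring are widow's-peak.
If the unknown parent were heterozygous (Ww), about half of 35 offspring would be straight; none are. The unknown parent is most likely homozygous dominant (WW).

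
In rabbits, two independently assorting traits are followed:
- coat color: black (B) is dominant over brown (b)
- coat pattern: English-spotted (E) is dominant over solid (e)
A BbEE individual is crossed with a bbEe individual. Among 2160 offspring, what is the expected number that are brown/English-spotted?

Dihybrid cross BbEE × bbEe — consider each gene separately:
coat color: Bb × bb → 2 Bb, 2 bb → 2 B_ : 2 bb (out of 4)
coat pattern: EE × Ee → 2 EE, 2 Ee → 4 E_ (out of 4)
Combine (counts out of 4 × 4 = 16): black/English-spotted (B_E_) = 2×4 = 8; brown/English-spotted (bbE_) = 2×4 = 8
Phenotype counts (out of 16): 8 black/English-spotted, 8 brown/English-spotted
brown/English-spotted: 8 out of 16 → fraction 1/2
Expected count = 1/2 × 2160 = 1080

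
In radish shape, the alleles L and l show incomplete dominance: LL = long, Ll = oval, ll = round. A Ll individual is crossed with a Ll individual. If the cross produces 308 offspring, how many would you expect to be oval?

Punnett square for Ll × Ll:
Offspring genotypes: 1 LL, 2 Ll, 1 ll
Phenotype counts: 1 long, 2 oval, 1 round
oval: 2 out of 4 → fraction 1/2
Expected count = 1/2 × 308 = 154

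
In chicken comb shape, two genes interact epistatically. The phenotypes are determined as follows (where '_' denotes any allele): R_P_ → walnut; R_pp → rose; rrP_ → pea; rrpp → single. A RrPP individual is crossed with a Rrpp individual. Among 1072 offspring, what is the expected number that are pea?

Cross: RrPP × Rrpp — consider each gene separately:
R gene: Rr × Rr → 1 RR, 2 Rr, 1 rr → 3 R_ : 1 rr (out of 4)
P gene: PP × pp → 4 Pp → 4 P_ (out of 4)
Genotype classes (out of 4 × 4 = 16): R_P_ = 3×4 = 12; rrP_ = 1×4 = 4
Apply the phenotype rules: R_P_ (12) → walnut; rrP_ (4) → pea
Phenotype counts (out of 16): 12 walnut, 4 pea
pea: 4 out of 16 → fraction 1/4
Expected count = 1/4 × 1072 = 268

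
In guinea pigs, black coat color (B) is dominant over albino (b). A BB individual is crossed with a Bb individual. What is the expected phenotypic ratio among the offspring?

Punnett square for BB × Bb:
Offspring genotypes: 2 BB, 2 Bb
black: 4, albino: 0
Ratio: all black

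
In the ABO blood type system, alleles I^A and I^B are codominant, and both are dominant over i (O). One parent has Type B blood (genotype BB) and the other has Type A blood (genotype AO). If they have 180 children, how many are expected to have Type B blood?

Cross: BB × AO
Possible offspring genotypes: 2 AB, 2 BO
Blood type counts: 2 Type AB, 2 Type B
Probability of Type B: 2/4 = 1/2
Expected count = 1/2 × 180 = 90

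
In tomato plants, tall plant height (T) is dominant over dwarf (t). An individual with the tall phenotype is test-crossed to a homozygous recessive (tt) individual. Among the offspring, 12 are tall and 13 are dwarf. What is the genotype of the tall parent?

Test cross: ? × tt
Offspring: 12 tall, 13 dwarf — approximately 1:1.
A 1:1 ratio in a test cross indicates the unknown parent is heterozygous (Tt).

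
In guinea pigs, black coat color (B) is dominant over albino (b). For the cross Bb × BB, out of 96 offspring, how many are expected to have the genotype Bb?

Punnett square for Bb × BB:
Offspring genotypes: 2 BB, 2 Bb
Total offspring: 4
Count with target: 2
Probability: 2/4 = 1/2
Expected count = 1/2 × 96 = 48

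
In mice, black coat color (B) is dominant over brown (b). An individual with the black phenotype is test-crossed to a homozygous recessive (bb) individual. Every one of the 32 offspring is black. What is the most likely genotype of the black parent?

Test cross: ? × bb
All offspring are black.
If the unknown parent were heterozygous (Bb), about half of 32 offspring would be brown; none are. The unknown parent is most likely homozygous dominant (BB).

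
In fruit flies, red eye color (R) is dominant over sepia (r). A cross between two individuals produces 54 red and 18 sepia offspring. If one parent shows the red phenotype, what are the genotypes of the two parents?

Observed offspring: 54 red, 18 sepia
The observed ratio simplifies to 3:1. Sepia (rr) offspring appear, so each parent must contribute one r allele. The parent stated to show red carries R, so it is Rr. The other parent is then either Rr or rr: Rr × rr would give a 1:1 split, whereas Rr × Rr gives 3:1 — matching the data. So both parents are heterozygous (Rr × Rr).
Parent genotypes: Rr × Rr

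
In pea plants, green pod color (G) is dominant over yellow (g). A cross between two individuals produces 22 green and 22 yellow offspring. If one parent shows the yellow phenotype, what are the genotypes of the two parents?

Observed offspring: 22 green, 22 yellow
The observed ratio simplifies to 1:1. One parent shows yellow, so its genotype must be gg. A 1:1 offspring split requires the other parent to be heterozygous (Gg).
Parent genotypes: gg × Gg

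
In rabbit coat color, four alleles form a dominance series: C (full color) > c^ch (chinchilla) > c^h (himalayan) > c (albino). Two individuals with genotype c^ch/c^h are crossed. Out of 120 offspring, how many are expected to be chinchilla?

Cross: c^ch/c^h × c^ch/c^h
Allele dominance: C > c^ch > c^h > c
Offspring genotypes: 1 c^ch/c^ch, 2 c^ch/c^h, 1 c^h/c^h
Phenotype counts: 3 chinchilla, 1 himalayan
chinchilla: 3 out of 4 → fraction 3/4
Expected count = 3/4 × 120 = 90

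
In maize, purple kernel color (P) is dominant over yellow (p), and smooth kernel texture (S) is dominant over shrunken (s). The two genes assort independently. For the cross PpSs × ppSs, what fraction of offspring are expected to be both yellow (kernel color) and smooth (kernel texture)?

Dihybrid cross PpSs × ppSs — consider each gene separately:
kernel color: Pp × pp → 2 Pp, 2 pp → 2 P_ : 2 pp (out of 4)
kernel texture: Ss × Ss → 1 SS, 2 Ss, 1 ss → 3 S_ : 1 ss (out of 4)
Looking for: yellow (pp) and smooth (S_)
P(yellow) = 2/4, P(smooth) = 3/4
P(both) = 2/4 × 3/4 = 6/16 = 3/8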